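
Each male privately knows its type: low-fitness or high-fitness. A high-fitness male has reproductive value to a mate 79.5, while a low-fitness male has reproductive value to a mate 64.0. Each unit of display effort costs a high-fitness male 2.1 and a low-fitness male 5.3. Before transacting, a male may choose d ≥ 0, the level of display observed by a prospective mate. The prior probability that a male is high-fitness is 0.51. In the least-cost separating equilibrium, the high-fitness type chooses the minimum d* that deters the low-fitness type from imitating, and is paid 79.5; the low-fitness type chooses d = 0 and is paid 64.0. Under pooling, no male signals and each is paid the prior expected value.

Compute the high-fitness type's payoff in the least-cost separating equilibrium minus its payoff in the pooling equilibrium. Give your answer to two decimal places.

Least-cost separating signal: d* solves 64.0 = 79.5 − 5.3·d*, so d* = (79.5 − 64.0)/5.3 ≈ 2.9245.
High-fitness type's separating payoff: 79.5 − 2.1 × d* = 79.5 − 2.1 × (79.5 − 64.0)/5.3 = 79.5 − 32.55/5.3 ≈ 73.3585.
Pooling payoff: 0.51 × 79.5 + 0.49 × 64.0 = 71.905.
Difference: 73.3585 − 71.905 = 1.4535, i.e. 1.45 to two decimal places.
The high-fitness type prefers to separate.

1.45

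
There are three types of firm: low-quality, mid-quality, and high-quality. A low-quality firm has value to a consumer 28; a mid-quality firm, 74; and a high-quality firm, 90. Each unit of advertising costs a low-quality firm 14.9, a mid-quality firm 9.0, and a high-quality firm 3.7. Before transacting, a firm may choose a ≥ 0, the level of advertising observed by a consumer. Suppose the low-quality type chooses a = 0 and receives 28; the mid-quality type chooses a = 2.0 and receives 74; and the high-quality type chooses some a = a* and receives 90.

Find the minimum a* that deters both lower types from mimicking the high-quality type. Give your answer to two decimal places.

Mid-quality type (on-path payoff 74 − 9.0×2.0 = 56) won't mimic when 56 ≥ 90 − 9.0·a*, i.e. a* ≥ 3.78.
Low-quality type (on-path payoff 28) won't mimic when 28 ≥ 90 − 14.9·a*, i.e. a* ≥ 4.16.
Both must hold, so a* = max(4.16, 3.78) = 4.16. The low-quality type's constraint binds.

4.16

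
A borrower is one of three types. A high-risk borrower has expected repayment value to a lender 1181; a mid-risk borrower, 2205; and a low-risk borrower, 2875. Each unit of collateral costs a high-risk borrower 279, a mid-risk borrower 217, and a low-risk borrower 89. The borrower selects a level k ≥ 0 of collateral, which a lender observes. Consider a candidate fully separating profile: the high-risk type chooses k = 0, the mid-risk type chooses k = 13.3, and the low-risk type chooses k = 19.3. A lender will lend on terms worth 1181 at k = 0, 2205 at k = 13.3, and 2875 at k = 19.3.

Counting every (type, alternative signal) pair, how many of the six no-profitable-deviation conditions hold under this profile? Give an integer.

4

Mid-risk (own payoff 2205 − 217×13.3 = -681.1): to k=0 gives 1181 → profitable ✗; to k=19.3 gives 2875 − 217×19.3 = -1313.1 → no gain ✓.
High-risk (own payoff 1181): to k=13.3 gives 2205 − 279×13.3 = -1505.7 → no gain ✓; to k=19.3 gives 2875 − 279×19.3 = -2509.7 → no gain ✓.
Low-risk (own payoff 2875 − 89×19.3 = 1157.3): to k=0 gives 1181 → profitable ✗; to k=13.3 gives 2205 − 89×13.3 = 1021.3 → no gain ✓.
4 of the 6 constraints hold; not an equilibrium.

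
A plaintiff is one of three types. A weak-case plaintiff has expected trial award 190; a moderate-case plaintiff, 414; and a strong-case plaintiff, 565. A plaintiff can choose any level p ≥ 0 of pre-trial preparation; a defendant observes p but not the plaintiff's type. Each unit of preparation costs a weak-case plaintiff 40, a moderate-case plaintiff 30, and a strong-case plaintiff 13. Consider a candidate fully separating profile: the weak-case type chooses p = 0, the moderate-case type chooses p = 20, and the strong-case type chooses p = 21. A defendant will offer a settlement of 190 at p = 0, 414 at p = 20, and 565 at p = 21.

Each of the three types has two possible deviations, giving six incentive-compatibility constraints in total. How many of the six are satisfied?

4

Strong-case (own payoff 565 − 13×21 = 292): to p=0 gives 190 → no gain ✓; to p=20 gives 414 − 13×20 = 154 → no gain ✓.
Moderate-case (own payoff 414 − 30×20 = -186): to p=0 gives 190 → profitable ✗; to p=21 gives 565 − 30×21 = -65 → profitable ✗.
Weak-case (own payoff 190): to p=20 gives 414 − 40×20 = -386 → no gain ✓; to p=21 gives 565 − 40×21 = -275 → no gain ✓.
4 of the 6 constraints hold; not an equilibrium.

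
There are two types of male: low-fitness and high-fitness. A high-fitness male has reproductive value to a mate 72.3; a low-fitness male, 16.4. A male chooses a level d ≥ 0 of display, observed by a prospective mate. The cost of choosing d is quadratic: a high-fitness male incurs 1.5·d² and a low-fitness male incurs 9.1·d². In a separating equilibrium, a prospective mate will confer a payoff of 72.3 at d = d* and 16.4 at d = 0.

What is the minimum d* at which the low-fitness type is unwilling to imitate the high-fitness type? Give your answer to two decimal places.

The low-fitness type at d = 0 receives 16.4; imitating at d* yields 72.3 − 9.1·d*².
Indifference: 16.4 = 72.3 − 9.1·d*², so d*² = (72.3 − 16.4) / 9.1 ≈ 6.1429.
d* = √6.1429 ≈ 2.48.

2.48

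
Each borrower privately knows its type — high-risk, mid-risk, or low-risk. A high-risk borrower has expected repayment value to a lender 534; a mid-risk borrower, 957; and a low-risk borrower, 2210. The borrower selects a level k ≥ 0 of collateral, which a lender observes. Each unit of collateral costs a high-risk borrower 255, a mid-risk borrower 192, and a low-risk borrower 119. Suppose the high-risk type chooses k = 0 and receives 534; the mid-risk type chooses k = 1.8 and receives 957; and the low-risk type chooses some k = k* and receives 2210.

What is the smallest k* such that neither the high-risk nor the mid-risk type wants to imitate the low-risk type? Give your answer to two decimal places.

8.33

Mid-risk type (on-path payoff 957 − 192×1.8 = 611.4) won't mimic when 611.4 ≥ 2210 − 192·k*, i.e. k* ≥ 8.33.
High-risk type (on-path payoff 534) won't mimic when 534 ≥ 2210 − 255·k*, i.e. k* ≥ 6.57.
Both must hold, so k* = max(6.57, 8.33) = 8.33. The mid-risk type's constraint binds.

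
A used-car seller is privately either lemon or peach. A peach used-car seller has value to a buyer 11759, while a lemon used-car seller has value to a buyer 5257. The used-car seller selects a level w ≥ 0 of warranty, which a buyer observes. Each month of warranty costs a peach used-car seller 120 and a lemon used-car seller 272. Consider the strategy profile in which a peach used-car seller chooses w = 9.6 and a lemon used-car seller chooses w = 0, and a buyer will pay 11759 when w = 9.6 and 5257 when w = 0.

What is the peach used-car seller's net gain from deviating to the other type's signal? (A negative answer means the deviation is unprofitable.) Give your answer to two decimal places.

-5350.00

Playing w = 9.6 the peach used-car seller receives 11759 − 120 × 9.6 = 10607.
Deviating to w = 0 yields 5257 instead.
Gain from deviating: 5257 − 10607 = -5350.00.
The gain is negative, so the peach type's incentive-compatibility constraint is satisfied.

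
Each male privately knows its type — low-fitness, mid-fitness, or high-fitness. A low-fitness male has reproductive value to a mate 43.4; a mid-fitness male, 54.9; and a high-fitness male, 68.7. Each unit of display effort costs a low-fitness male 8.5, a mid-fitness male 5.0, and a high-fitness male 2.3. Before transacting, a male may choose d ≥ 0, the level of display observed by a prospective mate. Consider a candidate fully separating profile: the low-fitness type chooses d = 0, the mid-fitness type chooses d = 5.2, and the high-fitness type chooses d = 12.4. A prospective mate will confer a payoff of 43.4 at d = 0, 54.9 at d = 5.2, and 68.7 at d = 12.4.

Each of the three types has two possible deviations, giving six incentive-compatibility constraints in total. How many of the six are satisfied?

3

Low-fitness (own payoff 43.4): to d=5.2 gives 54.9 − 8.5×5.2 = 10.7 → no gain ✓; to d=12.4 gives 68.7 − 8.5×12.4 = -36.7 → no gain ✓.
Mid-fitness (own payoff 54.9 − 5.0×5.2 = 28.9): to d=0 gives 43.4 → profitable ✗; to d=12.4 gives 68.7 − 5.0×12.4 = 6.7 → no gain ✓.
High-fitness (own payoff 68.7 − 2.3×12.4 = 40.18): to d=0 gives 43.4 → profitable ✗; to d=5.2 gives 54.9 − 2.3×5.2 = 42.94 → profitable ✗.
3 of the 6 constraints hold; not an equilibrium.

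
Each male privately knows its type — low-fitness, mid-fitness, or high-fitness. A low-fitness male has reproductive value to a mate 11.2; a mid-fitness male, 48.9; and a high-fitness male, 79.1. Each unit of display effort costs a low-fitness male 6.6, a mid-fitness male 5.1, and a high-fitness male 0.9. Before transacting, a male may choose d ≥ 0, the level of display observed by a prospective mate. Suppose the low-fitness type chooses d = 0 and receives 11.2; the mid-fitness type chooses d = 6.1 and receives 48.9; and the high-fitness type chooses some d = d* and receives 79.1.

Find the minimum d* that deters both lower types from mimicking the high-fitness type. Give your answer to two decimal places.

Low-fitness type (on-path payoff 11.2) won't mimic when 11.2 ≥ 79.1 − 6.6·d*, i.e. d* ≥ 10.29.
Mid-fitness type (on-path payoff 48.9 − 5.1×6.1 = 17.79) won't mimic when 17.79 ≥ 79.1 − 5.1·d*, i.e. d* ≥ 12.02.
Both must hold, so d* = max(10.29, 12.02) = 12.02. The mid-fitness type's constraint binds.

12.02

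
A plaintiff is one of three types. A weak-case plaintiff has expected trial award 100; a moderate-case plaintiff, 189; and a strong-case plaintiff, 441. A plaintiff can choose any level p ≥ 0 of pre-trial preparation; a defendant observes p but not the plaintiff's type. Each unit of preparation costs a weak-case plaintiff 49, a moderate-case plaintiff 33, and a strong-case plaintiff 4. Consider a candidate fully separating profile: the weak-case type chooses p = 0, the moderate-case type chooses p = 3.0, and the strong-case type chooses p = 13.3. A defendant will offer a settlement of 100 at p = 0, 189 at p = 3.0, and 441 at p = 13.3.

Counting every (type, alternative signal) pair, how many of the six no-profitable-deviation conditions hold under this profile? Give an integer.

Strong-case (own payoff 441 − 4×13.3 = 387.8): to p=0 gives 100 → no gain ✓; to p=3.0 gives 189 − 4×3.0 = 177 → no gain ✓.
Moderate-case (own payoff 189 − 33×3.0 = 90): to p=0 gives 100 → profitable ✗; to p=13.3 gives 441 − 33×13.3 = 2.1 → no gain ✓.
Weak-case (own payoff 100): to p=3.0 gives 189 − 49×3.0 = 42 → no gain ✓; to p=13.3 gives 441 − 49×13.3 = -210.7 → no gain ✓.
5 of the 6 constraints hold; not an equilibrium.

5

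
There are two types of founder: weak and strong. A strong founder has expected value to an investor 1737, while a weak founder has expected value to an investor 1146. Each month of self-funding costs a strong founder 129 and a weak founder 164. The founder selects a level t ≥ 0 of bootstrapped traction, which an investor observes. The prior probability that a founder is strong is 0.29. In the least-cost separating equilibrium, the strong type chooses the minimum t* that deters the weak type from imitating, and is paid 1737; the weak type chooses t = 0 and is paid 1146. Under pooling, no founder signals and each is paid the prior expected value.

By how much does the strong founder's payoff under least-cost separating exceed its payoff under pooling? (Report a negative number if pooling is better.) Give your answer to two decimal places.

-45.26

Least-cost separating signal: t* solves 1146 = 1737 − 164·t*, so t* = (1737 − 1146)/164 ≈ 3.6037.
Strong type's separating payoff: 1737 − 129 × t* = 1737 − 129 × (1737 − 1146)/164 = 1737 − 76239/164 ≈ 1272.1280.
Pooling payoff: 0.29 × 1737 + 0.71 × 1146 = 1317.39.
Difference: 1272.1280 − 1317.39 = -45.262, i.e. -45.26 to two decimal places.
The strong type would prefer the pooling outcome.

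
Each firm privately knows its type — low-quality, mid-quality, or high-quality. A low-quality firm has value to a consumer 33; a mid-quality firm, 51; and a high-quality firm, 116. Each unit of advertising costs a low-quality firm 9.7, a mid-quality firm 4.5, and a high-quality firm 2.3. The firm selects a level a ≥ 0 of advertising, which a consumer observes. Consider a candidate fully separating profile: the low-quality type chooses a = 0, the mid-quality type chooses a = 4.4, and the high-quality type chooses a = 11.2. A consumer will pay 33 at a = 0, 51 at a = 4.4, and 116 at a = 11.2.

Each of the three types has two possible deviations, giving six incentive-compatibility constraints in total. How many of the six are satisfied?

Mid-quality (own payoff 51 − 4.5×4.4 = 31.2): to a=0 gives 33 → profitable ✗; to a=11.2 gives 116 − 4.5×11.2 = 65.6 → profitable ✗.
Low-quality (own payoff 33): to a=4.4 gives 51 − 9.7×4.4 = 8.32 → no gain ✓; to a=11.2 gives 116 − 9.7×11.2 = 7.36 → no gain ✓.
High-quality (own payoff 116 − 2.3×11.2 = 90.24): to a=0 gives 33 → no gain ✓; to a=4.4 gives 51 − 2.3×4.4 = 40.88 → no gain ✓.
4 of the 6 constraints hold; not an equilibrium.

4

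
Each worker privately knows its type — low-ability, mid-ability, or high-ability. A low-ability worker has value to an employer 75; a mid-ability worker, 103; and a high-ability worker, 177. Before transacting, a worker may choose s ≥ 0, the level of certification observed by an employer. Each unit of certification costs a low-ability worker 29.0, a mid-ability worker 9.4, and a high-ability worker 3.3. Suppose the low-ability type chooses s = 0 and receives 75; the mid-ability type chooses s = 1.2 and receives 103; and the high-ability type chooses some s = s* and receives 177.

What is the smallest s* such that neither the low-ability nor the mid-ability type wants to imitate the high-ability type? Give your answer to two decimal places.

9.07

Mid-ability type (on-path payoff 103 − 9.4×1.2 = 91.72) won't mimic when 91.72 ≥ 177 − 9.4·s*, i.e. s* ≥ 9.07.
Low-ability type (on-path payoff 75) won't mimic when 75 ≥ 177 − 29.0·s*, i.e. s* ≥ 3.52.
Both must hold, so s* = max(3.52, 9.07) = 9.07. The mid-ability type's constraint binds.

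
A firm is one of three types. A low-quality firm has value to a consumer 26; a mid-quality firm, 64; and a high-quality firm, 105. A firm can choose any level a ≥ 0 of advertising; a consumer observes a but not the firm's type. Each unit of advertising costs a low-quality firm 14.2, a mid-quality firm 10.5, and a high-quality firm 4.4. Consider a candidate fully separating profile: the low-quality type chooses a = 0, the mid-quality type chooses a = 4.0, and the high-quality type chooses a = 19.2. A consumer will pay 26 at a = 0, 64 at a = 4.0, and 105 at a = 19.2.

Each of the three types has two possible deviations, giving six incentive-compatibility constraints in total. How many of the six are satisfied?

3

Low-quality (own payoff 26): to a=4.0 gives 64 − 14.2×4.0 = 7.2 → no gain ✓; to a=19.2 gives 105 − 14.2×19.2 = -167.64 → no gain ✓.
High-quality (own payoff 105 − 4.4×19.2 = 20.52): to a=0 gives 26 → profitable ✗; to a=4.0 gives 64 − 4.4×4.0 = 46.4 → profitable ✗.
Mid-quality (own payoff 64 − 10.5×4.0 = 22): to a=0 gives 26 → profitable ✗; to a=19.2 gives 105 − 10.5×19.2 = -96.6 → no gain ✓.
3 of the 6 constraints hold; not an equilibrium.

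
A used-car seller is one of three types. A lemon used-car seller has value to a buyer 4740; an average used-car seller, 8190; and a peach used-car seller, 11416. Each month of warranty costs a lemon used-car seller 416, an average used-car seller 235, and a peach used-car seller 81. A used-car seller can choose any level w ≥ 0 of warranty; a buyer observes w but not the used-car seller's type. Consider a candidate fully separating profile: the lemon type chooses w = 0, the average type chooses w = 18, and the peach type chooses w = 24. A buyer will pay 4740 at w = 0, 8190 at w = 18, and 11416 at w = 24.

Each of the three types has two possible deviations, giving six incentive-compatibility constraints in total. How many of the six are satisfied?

Lemon (own payoff 4740): to w=18 gives 8190 − 416×18 = 702 → no gain ✓; to w=24 gives 11416 − 416×24 = 1432 → no gain ✓.
Average (own payoff 8190 − 235×18 = 3960): to w=0 gives 4740 → profitable ✗; to w=24 gives 11416 − 235×24 = 5776 → profitable ✗.
Peach (own payoff 11416 − 81×24 = 9472): to w=0 gives 4740 → no gain ✓; to w=18 gives 8190 − 81×18 = 6732 → no gain ✓.
4 of the 6 constraints hold; not an equilibrium.

4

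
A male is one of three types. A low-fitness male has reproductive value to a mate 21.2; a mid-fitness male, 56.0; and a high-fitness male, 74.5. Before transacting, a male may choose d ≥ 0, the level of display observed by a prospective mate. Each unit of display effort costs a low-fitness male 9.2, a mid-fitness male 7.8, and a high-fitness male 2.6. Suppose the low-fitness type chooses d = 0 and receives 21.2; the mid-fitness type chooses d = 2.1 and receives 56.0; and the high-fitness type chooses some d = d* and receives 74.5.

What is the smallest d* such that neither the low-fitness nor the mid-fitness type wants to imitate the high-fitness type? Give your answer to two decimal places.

5.79

Low-fitness type (on-path payoff 21.2) won't mimic when 21.2 ≥ 74.5 − 9.2·d*, i.e. d* ≥ 5.79.
Mid-fitness type (on-path payoff 56.0 − 7.8×2.1 = 39.62) won't mimic when 39.62 ≥ 74.5 − 7.8·d*, i.e. d* ≥ 4.47.
Both must hold, so d* = max(5.79, 4.47) = 5.79. The low-fitness type's constraint binds.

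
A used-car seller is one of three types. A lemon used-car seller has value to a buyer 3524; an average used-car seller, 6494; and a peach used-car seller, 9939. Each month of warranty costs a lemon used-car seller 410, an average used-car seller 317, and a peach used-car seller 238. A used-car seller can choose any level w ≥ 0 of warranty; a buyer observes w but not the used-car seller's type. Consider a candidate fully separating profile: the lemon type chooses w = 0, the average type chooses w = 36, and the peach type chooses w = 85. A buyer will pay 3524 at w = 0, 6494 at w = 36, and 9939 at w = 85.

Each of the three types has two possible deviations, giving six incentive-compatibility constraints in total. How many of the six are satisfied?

Lemon (own payoff 3524): to w=36 gives 6494 − 410×36 = -8266 → no gain ✓; to w=85 gives 9939 − 410×85 = -24911 → no gain ✓.
Average (own payoff 6494 − 317×36 = -4918): to w=0 gives 3524 → profitable ✗; to w=85 gives 9939 − 317×85 = -17006 → no gain ✓.
Peach (own payoff 9939 − 238×85 = -10291): to w=0 gives 3524 → profitable ✗; to w=36 gives 6494 − 238×36 = -2074 → profitable ✗.
3 of the 6 constraints hold; not an equilibrium.

3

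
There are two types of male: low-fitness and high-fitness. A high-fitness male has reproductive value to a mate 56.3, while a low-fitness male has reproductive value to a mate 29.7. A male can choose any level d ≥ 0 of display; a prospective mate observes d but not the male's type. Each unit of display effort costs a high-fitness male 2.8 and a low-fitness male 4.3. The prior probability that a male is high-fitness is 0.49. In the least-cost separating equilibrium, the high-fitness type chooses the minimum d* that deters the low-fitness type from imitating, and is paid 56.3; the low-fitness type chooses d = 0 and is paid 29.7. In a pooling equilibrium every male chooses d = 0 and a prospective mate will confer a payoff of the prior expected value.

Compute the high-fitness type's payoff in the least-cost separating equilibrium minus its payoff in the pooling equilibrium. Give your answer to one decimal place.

-3.8

Least-cost separating signal: d* solves 29.7 = 56.3 − 4.3·d*, so d* = (56.3 − 29.7)/4.3 ≈ 6.1860.
High-fitness type's separating payoff: 56.3 − 2.8 × d* = 56.3 − 2.8 × (56.3 − 29.7)/4.3 = 56.3 − 74.48/4.3 ≈ 38.979.
Pooling payoff: 0.49 × 56.3 + 0.51 × 29.7 = 42.734.
Difference: 38.979 − 42.734 = -3.755, i.e. -3.8 to one decimal place.
The high-fitness type would prefer the pooling outcome.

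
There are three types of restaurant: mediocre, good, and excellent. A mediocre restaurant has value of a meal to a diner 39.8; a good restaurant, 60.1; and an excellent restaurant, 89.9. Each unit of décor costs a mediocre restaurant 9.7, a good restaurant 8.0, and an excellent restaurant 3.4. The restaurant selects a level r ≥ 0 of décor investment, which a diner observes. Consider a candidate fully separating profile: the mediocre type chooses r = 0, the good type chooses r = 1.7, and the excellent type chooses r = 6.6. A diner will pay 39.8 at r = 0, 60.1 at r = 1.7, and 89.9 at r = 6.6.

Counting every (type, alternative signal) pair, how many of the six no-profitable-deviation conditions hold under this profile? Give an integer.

5

Excellent (own payoff 89.9 − 3.4×6.6 = 67.46): to r=0 gives 39.8 → no gain ✓; to r=1.7 gives 60.1 − 3.4×1.7 = 54.32 → no gain ✓.
Mediocre (own payoff 39.8): to r=1.7 gives 60.1 − 9.7×1.7 = 43.61 → profitable ✗; to r=6.6 gives 89.9 − 9.7×6.6 = 25.88 → no gain ✓.
Good (own payoff 60.1 − 8.0×1.7 = 46.5): to r=0 gives 39.8 → no gain ✓; to r=6.6 gives 89.9 − 8.0×6.6 = 37.1 → no gain ✓.
5 of the 6 constraints hold; not an equilibrium.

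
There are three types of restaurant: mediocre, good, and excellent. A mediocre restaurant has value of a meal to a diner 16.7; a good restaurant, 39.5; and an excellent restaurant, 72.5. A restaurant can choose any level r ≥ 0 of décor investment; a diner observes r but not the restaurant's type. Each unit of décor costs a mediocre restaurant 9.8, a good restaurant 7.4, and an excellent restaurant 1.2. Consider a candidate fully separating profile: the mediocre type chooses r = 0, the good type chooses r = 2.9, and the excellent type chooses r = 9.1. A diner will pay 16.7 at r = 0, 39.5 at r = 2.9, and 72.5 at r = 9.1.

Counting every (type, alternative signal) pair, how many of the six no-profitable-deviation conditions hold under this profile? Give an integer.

6

Excellent (own payoff 72.5 − 1.2×9.1 = 61.58): to r=0 gives 16.7 → no gain ✓; to r=2.9 gives 39.5 − 1.2×2.9 = 36.02 → no gain ✓.
Good (own payoff 39.5 − 7.4×2.9 = 18.04): to r=0 gives 16.7 → no gain ✓; to r=9.1 gives 72.5 − 7.4×9.1 = 5.16 → no gain ✓.
Mediocre (own payoff 16.7): to r=2.9 gives 39.5 − 9.8×2.9 = 11.08 → no gain ✓; to r=9.1 gives 72.5 − 9.8×9.1 = -16.68 → no gain ✓.
6 of the 6 constraints hold; this profile is a separating equilibrium.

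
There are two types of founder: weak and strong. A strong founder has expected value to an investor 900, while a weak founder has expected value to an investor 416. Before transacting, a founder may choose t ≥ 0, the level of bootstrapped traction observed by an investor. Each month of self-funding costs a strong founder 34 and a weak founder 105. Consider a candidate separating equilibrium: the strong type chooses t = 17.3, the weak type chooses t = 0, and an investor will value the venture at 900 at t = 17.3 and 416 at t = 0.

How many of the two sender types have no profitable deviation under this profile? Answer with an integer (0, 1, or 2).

Strong type: signal → 900 − 34 × 17.3 = 311.8; deviate to 0 → 416. IC fails (311.8 < 416).
Weak type: stay at 0 → 416; mimic → 900 − 105 × 17.3 = -916.5. IC holds (416 ≥ -916.5).
1 of 2 constraints hold, so this profile is not an equilibrium.

1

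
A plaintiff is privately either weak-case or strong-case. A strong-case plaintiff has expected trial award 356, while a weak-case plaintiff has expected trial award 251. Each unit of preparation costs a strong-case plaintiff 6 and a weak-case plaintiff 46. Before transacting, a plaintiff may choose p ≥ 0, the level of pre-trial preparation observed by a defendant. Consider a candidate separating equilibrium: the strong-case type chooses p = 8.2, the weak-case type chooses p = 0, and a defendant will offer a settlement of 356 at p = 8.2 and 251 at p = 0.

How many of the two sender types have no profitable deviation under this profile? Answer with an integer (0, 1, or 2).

Weak-case type: stay at 0 → 251; mimic → 356 − 46 × 8.2 = -21.2. IC holds (251 ≥ -21.2).
Strong-case type: signal → 356 − 6 × 8.2 = 306.8; deviate to 0 → 251. IC holds (306.8 ≥ 251).
2 of 2 constraints hold, so this is a separating equilibrium.

2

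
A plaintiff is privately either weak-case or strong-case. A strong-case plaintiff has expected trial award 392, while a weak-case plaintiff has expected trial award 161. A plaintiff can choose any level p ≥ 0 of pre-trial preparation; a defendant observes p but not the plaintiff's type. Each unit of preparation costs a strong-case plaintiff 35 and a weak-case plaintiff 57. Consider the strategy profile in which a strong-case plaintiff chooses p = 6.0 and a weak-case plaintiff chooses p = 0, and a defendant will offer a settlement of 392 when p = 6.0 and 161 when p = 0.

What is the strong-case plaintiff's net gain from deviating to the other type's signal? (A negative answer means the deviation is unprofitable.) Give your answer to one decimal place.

-21.0

Playing p = 6.0 the strong-case plaintiff receives 392 − 35 × 6.0 = 182.
Deviating to p = 0 yields 161 instead.
Gain from deviating: 161 − 182 = -21.0.
The gain is negative, so the strong-case type's incentive-compatibility constraint is satisfied.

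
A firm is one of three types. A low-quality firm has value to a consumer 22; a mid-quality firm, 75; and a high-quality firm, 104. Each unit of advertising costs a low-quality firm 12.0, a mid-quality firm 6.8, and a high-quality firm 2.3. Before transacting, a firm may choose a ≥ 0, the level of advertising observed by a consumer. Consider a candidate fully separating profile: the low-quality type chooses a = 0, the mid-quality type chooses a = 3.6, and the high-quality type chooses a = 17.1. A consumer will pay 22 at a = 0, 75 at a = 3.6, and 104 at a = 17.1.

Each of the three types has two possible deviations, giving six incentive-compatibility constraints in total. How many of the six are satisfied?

High-quality (own payoff 104 − 2.3×17.1 = 64.67): to a=0 gives 22 → no gain ✓; to a=3.6 gives 75 − 2.3×3.6 = 66.72 → profitable ✗.
Mid-quality (own payoff 75 − 6.8×3.6 = 50.52): to a=0 gives 22 → no gain ✓; to a=17.1 gives 104 − 6.8×17.1 = -12.28 → no gain ✓.
Low-quality (own payoff 22): to a=3.6 gives 75 − 12.0×3.6 = 31.8 → profitable ✗; to a=17.1 gives 104 − 12.0×17.1 = -101.2 → no gain ✓.
4 of the 6 constraints hold; not an equilibrium.

4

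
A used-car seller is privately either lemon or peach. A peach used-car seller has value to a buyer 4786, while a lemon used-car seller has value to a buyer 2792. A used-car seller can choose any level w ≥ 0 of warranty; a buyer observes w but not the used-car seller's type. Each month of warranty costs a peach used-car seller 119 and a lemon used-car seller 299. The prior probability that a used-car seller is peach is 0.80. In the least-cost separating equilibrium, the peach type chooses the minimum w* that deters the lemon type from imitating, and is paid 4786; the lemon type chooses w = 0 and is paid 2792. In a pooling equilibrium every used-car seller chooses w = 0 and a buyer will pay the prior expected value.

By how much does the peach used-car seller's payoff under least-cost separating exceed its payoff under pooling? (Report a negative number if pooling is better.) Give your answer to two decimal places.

-394.80

Least-cost separating signal: w* solves 2792 = 4786 − 299·w*, so w* = (4786 − 2792)/299 ≈ 6.6689.
Peach type's separating payoff: 4786 − 119 × w* = 4786 − 119 × (4786 − 2792)/299 = 4786 − 237286/299 ≈ 3992.4013.
Pooling payoff: 0.80 × 4786 + 0.20 × 2792 = 4387.2.
Difference: 3992.4013 − 4387.2 = -394.7987, i.e. -394.80 to two decimal places.
The peach type would prefer the pooling outcome.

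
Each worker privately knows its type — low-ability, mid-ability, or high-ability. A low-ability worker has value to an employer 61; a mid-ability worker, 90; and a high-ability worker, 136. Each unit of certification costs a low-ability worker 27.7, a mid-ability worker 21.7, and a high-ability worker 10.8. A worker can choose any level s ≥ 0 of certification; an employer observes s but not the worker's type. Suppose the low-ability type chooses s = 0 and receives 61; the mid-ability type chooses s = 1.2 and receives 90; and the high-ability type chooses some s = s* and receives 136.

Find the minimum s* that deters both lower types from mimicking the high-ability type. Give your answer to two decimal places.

Low-ability type (on-path payoff 61) won't mimic when 61 ≥ 136 − 27.7·s*, i.e. s* ≥ 2.71.
Mid-ability type (on-path payoff 90 − 21.7×1.2 = 63.96) won't mimic when 63.96 ≥ 136 − 21.7·s*, i.e. s* ≥ 3.32.
Both must hold, so s* = max(2.71, 3.32) = 3.32. The mid-ability type's constraint binds.

3.32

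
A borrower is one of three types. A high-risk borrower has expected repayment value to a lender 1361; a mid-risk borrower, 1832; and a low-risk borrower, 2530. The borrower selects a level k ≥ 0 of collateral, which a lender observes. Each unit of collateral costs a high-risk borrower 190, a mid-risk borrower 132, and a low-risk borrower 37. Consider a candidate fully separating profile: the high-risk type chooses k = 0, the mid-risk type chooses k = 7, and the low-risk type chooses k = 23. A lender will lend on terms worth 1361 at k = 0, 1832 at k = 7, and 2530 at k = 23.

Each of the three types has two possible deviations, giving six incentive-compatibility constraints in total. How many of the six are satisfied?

High-risk (own payoff 1361): to k=7 gives 1832 − 190×7 = 502 → no gain ✓; to k=23 gives 2530 − 190×23 = -1840 → no gain ✓.
Low-risk (own payoff 2530 − 37×23 = 1679): to k=0 gives 1361 → no gain ✓; to k=7 gives 1832 − 37×7 = 1573 → no gain ✓.
Mid-risk (own payoff 1832 − 132×7 = 908): to k=0 gives 1361 → profitable ✗; to k=23 gives 2530 − 132×23 = -506 → no gain ✓.
5 of the 6 constraints hold; not an equilibrium.

5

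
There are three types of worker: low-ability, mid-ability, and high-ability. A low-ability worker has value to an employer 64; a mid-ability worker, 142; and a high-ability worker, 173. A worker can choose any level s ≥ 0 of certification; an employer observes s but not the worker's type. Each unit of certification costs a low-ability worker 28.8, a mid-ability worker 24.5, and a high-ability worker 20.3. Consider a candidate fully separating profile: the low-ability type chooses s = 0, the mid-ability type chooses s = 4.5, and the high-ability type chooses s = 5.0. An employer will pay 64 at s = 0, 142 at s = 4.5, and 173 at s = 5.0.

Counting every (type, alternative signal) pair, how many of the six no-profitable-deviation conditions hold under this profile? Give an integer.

Low-ability (own payoff 64): to s=4.5 gives 142 − 28.8×4.5 = 12.4 → no gain ✓; to s=5.0 gives 173 − 28.8×5.0 = 29 → no gain ✓.
High-ability (own payoff 173 − 20.3×5.0 = 71.5): to s=0 gives 64 → no gain ✓; to s=4.5 gives 142 − 20.3×4.5 = 50.65 → no gain ✓.
Mid-ability (own payoff 142 − 24.5×4.5 = 31.75): to s=0 gives 64 → profitable ✗; to s=5.0 gives 173 − 24.5×5.0 = 50.5 → profitable ✗.
4 of the 6 constraints hold; not an equilibrium.

4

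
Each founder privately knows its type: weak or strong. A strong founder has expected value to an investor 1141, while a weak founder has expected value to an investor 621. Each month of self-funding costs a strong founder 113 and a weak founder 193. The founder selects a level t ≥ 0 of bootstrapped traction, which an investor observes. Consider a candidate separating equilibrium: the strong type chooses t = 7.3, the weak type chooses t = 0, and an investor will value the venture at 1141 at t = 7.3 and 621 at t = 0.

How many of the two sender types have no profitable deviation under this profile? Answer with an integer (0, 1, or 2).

Weak type: stay at 0 → 621; mimic → 1141 − 193 × 7.3 = -267.9. IC holds (621 ≥ -267.9).
Strong type: signal → 1141 − 113 × 7.3 = 316.1; deviate to 0 → 621. IC fails (316.1 < 621).
1 of 2 constraints hold, so this profile is not an equilibrium.

1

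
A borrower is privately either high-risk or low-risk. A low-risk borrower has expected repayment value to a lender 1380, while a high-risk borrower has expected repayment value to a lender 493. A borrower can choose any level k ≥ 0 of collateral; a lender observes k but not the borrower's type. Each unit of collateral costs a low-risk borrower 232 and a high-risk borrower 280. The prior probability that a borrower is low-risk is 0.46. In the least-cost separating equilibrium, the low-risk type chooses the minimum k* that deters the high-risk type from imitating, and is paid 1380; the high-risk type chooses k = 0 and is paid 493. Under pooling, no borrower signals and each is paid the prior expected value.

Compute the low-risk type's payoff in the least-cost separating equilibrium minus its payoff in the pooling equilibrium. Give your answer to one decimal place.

Least-cost separating signal: k* solves 493 = 1380 − 280·k*, so k* = (1380 − 493)/280 ≈ 3.1679.
Low-risk type's separating payoff: 1380 − 232 × k* = 1380 − 232 × (1380 − 493)/280 = 1380 − 205784/280 ≈ 645.057.
Pooling payoff: 0.46 × 1380 + 0.54 × 493 = 901.02.
Difference: 645.057 − 901.02 = -255.963, i.e. -256.0 to one decimal place.
The low-risk type would prefer the pooling outcome.

-256.0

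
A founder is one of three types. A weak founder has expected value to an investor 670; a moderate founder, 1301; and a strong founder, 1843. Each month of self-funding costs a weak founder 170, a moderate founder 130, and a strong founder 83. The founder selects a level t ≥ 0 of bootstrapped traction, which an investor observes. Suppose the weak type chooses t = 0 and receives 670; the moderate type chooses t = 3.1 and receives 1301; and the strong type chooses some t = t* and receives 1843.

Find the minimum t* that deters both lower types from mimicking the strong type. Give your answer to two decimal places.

Weak type (on-path payoff 670) won't mimic when 670 ≥ 1843 − 170·t*, i.e. t* ≥ 6.90.
Moderate type (on-path payoff 1301 − 130×3.1 = 898) won't mimic when 898 ≥ 1843 − 130·t*, i.e. t* ≥ 7.27.
Both must hold, so t* = max(6.90, 7.27) = 7.27. The moderate type's constraint binds.

7.27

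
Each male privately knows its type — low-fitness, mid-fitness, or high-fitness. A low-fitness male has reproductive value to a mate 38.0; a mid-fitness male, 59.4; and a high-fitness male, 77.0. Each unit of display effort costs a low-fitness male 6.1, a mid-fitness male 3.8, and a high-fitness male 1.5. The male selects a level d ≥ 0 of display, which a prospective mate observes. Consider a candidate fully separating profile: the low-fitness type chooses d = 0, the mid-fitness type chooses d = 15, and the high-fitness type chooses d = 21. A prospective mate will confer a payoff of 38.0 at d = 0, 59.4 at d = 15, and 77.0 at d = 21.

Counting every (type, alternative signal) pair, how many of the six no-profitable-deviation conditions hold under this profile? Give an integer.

5

High-fitness (own payoff 77.0 − 1.5×21 = 45.5): to d=0 gives 38.0 → no gain ✓; to d=15 gives 59.4 − 1.5×15 = 36.9 → no gain ✓.
Mid-fitness (own payoff 59.4 − 3.8×15 = 2.4): to d=0 gives 38.0 → profitable ✗; to d=21 gives 77.0 − 3.8×21 = -2.8 → no gain ✓.
Low-fitness (own payoff 38.0): to d=15 gives 59.4 − 6.1×15 = -32.1 → no gain ✓; to d=21 gives 77.0 − 6.1×21 = -51.1 → no gain ✓.
5 of the 6 constraints hold; not an equilibrium.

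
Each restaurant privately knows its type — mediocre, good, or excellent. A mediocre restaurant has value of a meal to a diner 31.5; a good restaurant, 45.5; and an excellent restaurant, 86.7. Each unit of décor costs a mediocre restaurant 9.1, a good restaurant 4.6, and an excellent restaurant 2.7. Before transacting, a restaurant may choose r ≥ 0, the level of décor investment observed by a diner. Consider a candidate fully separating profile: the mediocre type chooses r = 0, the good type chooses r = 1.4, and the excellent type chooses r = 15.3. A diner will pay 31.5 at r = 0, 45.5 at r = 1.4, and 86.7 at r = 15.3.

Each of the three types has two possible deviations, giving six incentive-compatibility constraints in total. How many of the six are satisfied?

Excellent (own payoff 86.7 − 2.7×15.3 = 45.39): to r=0 gives 31.5 → no gain ✓; to r=1.4 gives 45.5 − 2.7×1.4 = 41.72 → no gain ✓.
Mediocre (own payoff 31.5): to r=1.4 gives 45.5 − 9.1×1.4 = 32.76 → profitable ✗; to r=15.3 gives 86.7 − 9.1×15.3 = -52.53 → no gain ✓.
Good (own payoff 45.5 − 4.6×1.4 = 39.06): to r=0 gives 31.5 → no gain ✓; to r=15.3 gives 86.7 − 4.6×15.3 = 16.32 → no gain ✓.
5 of the 6 constraints hold; not an equilibrium.

5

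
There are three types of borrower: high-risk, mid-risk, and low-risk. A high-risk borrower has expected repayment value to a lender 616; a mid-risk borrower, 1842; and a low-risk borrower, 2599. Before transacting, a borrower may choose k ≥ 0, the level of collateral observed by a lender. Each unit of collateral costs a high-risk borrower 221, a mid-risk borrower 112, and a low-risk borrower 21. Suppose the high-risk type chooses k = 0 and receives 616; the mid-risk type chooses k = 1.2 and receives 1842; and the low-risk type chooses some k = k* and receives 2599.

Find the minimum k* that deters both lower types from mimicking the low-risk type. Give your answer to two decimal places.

Mid-risk type (on-path payoff 1842 − 112×1.2 = 1707.6) won't mimic when 1707.6 ≥ 2599 − 112·k*, i.e. k* ≥ 7.96.
High-risk type (on-path payoff 616) won't mimic when 616 ≥ 2599 − 221·k*, i.e. k* ≥ 8.97.
Both must hold, so k* = max(8.97, 7.96) = 8.97. The high-risk type's constraint binds.

8.97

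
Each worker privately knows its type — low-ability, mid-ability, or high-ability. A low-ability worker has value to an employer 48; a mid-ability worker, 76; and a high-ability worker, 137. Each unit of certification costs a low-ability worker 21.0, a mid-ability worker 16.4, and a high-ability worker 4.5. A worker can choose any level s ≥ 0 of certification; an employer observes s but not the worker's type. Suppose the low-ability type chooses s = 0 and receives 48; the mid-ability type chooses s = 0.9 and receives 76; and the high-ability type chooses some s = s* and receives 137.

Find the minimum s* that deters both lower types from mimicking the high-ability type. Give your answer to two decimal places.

Mid-ability type (on-path payoff 76 − 16.4×0.9 = 61.24) won't mimic when 61.24 ≥ 137 − 16.4·s*, i.e. s* ≥ 4.62.
Low-ability type (on-path payoff 48) won't mimic when 48 ≥ 137 − 21.0·s*, i.e. s* ≥ 4.24.
Both must hold, so s* = max(4.24, 4.62) = 4.62. The mid-ability type's constraint binds.

4.62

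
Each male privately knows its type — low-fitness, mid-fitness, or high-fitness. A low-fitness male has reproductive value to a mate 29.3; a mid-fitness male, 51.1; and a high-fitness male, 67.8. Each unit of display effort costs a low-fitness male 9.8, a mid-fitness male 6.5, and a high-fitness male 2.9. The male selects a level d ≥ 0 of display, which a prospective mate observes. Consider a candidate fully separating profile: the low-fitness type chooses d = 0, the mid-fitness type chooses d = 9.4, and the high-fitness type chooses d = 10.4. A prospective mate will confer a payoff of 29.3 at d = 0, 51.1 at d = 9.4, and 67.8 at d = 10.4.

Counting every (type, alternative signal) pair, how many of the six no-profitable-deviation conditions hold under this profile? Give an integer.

Mid-fitness (own payoff 51.1 − 6.5×9.4 = -10): to d=0 gives 29.3 → profitable ✗; to d=10.4 gives 67.8 − 6.5×10.4 = 0.2 → profitable ✗.
High-fitness (own payoff 67.8 − 2.9×10.4 = 37.64): to d=0 gives 29.3 → no gain ✓; to d=9.4 gives 51.1 − 2.9×9.4 = 23.84 → no gain ✓.
Low-fitness (own payoff 29.3): to d=9.4 gives 51.1 − 9.8×9.4 = -41.02 → no gain ✓; to d=10.4 gives 67.8 − 9.8×10.4 = -34.12 → no gain ✓.
4 of the 6 constraints hold; not an equilibrium.

4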